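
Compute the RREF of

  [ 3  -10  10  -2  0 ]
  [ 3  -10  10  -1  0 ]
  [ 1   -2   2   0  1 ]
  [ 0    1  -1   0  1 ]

R1 ← 1/3·R1
  [ 1  -10/3  10/3  -2/3  0 ]
  [ 3    -10    10    -1  0 ]
  [ 1     -2     2     0  1 ]
  [ 0      1    -1     0  1 ]
R2 ← R2 − 3·R1
  [ 1  -10/3  10/3  -2/3  0 ]
  [ 0      0     0     1  0 ]
  [ 1     -2     2     0  1 ]
  [ 0      1    -1     0  1 ]
R3 ← R3 − R1
  [ 1  -10/3  10/3  -2/3  0 ]
  [ 0      0     0     1  0 ]
  [ 0    4/3  -4/3   2/3  1 ]
  [ 0      1    -1     0  1 ]
R2 ↔ R3
  [ 1  -10/3  10/3  -2/3  0 ]
  [ 0    4/3  -4/3   2/3  1 ]
  [ 0      0     0     1  0 ]
  [ 0      1    -1     0  1 ]
R2 ← 3/4·R2
  [ 1  -10/3  10/3  -2/3    0 ]
  [ 0      1    -1   1/2  3/4 ]
  [ 0      0     0     1    0 ]
  [ 0      1    -1     0    1 ]
R4 ← R4 − R2
  [ 1  -10/3  10/3  -2/3    0 ]
  [ 0      1    -1   1/2  3/4 ]
  [ 0      0     0     1    0 ]
  [ 0      0     0  -1/2  1/4 ]
R4 ← R4 + 1/2·R3
  [ 1  -10/3  10/3  -2/3    0 ]
  [ 0      1    -1   1/2  3/4 ]
  [ 0      0     0     1    0 ]
  [ 0      0     0     0  1/4 ]
R4 ← 4·R4
  [ 1  -10/3  10/3  -2/3    0 ]
  [ 0      1    -1   1/2  3/4 ]
  [ 0      0     0     1    0 ]
  [ 0      0     0     0    1 ]
R2 ← R2 − 3/4·R4
  [ 1  -10/3  10/3  -2/3  0 ]
  [ 0      1    -1   1/2  0 ]
  [ 0      0     0     1  0 ]
  [ 0      0     0     0  1 ]
R2 ← R2 − 1/2·R3
  [ 1  -10/3  10/3  -2/3  0 ]
  [ 0      1    -1     0  0 ]
  [ 0      0     0     1  0 ]
  [ 0      0     0     0  1 ]
R1 ← R1 + 2/3·R3
  [ 1  -10/3  10/3  0  0 ]
  [ 0      1    -1  0  0 ]
  [ 0      0     0  1  0 ]
  [ 0      0     0  0  1 ]
R1 ← R1 + 10/3·R2
  [ 1  0   0  0  0 ]
  [ 0  1  -1  0  0 ]
  [ 0  0   0  1  0 ]
  [ 0  0   0  0  1 ]

[[1, 0, 0, 0, 0], [0, 1, -1, 0, 0], [0, 0, 0, 1, 0], [0, 0, 0, 0, 1]]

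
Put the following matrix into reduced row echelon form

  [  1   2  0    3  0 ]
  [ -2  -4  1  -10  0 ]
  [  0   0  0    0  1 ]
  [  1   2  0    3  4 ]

[[1, 2, 0, 3, 0], [0, 0, 1, -4, 0], [0, 0, 0, 0, 1], [0, 0, 0, 0, 0]]

ρ2 := ρ2 + 2·ρ1
  [ 1  2  0   3  0 ]
  [ 0  0  1  -4  0 ]
  [ 0  0  0   0  1 ]
  [ 1  2  0   3  4 ]
ρ4 := ρ4 − ρ1
  [ 1  2  0   3  0 ]
  [ 0  0  1  -4  0 ]
  [ 0  0  0   0  1 ]
  [ 0  0  0   0  4 ]
ρ4 := ρ4 − 4·ρ3
  [ 1  2  0   3  0 ]
  [ 0  0  1  -4  0 ]
  [ 0  0  0   0  1 ]
  [ 0  0  0   0  0 ]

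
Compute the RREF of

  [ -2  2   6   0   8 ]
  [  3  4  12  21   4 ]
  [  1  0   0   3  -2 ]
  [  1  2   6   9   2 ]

R1 := -1/2·R1
R2 := R2 − 3·R1
R3 := R3 − R1
R4 := R4 − R1
R2 := 1/7·R2
R3 := R3 − R2
R4 := R4 − 3·R2
R3 := -7/2·R3
R4 := R4 + 6/7·R3
R2 := R2 − 16/7·R3
R1 := R1 + 4·R3
R1 := R1 + R2

[[1, 0, 0, 3, 0], [0, 1, 3, 3, 0], [0, 0, 0, 0, 1], [0, 0, 0, 0, 0]]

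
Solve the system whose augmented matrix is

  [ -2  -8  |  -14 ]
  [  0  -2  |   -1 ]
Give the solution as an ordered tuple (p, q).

(5, 1/2)

R1 ← -1/2·R1
  [ 1   4  |   7 ]
  [ 0  -2  |  -1 ]
R2 ← -1/2·R2
  [ 1  4  |    7 ]
  [ 0  1  |  1/2 ]
R1 ← R1 − 4·R2
  [ 1  0  |    5 ]
  [ 0  1  |  1/2 ]
Reading off the last column: p = 5, q = 1/2.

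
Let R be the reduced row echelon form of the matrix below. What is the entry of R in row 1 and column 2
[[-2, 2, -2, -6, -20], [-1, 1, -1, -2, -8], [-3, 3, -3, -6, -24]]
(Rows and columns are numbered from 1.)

Multiply R1 by -1/2.
  [  1  -1   1   3   10 ]
  [ -1   1  -1  -2   -8 ]
  [ -3   3  -3  -6  -24 ]
Add R1 to R2.
  [  1  -1   1   3   10 ]
  [  0   0   0   1    2 ]
  [ -3   3  -3  -6  -24 ]
Add 3 times R1 to R3.
  [ 1  -1  1  3  10 ]
  [ 0   0  0  1   2 ]
  [ 0   0  0  3   6 ]
Subtract 3 times R2 from R3.
  [ 1  -1  1  3  10 ]
  [ 0   0  0  1   2 ]
  [ 0   0  0  0   0 ]
Subtract 3 times R2 from R1.
  [ 1  -1  1  0  4 ]
  [ 0   0  0  1  2 ]
  [ 0   0  0  0  0 ]

-1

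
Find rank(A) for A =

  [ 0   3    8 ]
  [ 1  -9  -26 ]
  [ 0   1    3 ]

rank = 3

Swap R1 and R2.
  [ 1  -9  -26 ]
  [ 0   3    8 ]
  [ 0   1    3 ]
Multiply R2 by 1/3.
  [ 1  -9  -26 ]
  [ 0   1  8/3 ]
  [ 0   1    3 ]
Subtract R2 from R3.
  [ 1  -9  -26 ]
  [ 0   1  8/3 ]
  [ 0   0  1/3 ]
Multiply R3 by 3.
  [ 1  -9  -26 ]
  [ 0   1  8/3 ]
  [ 0   0    1 ]
Subtract 8/3 times R3 from R2.
  [ 1  -9  -26 ]
  [ 0   1    0 ]
  [ 0   0    1 ]
Add 26 times R3 to R1.
  [ 1  -9  0 ]
  [ 0   1  0 ]
  [ 0   0  1 ]
Add 9 times R2 to R1.
  [ 1  0  0 ]
  [ 0  1  0 ]
  [ 0  0  1 ]
The reduced form has 3 nonzero rows.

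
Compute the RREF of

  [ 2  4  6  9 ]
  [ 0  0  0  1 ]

r1 := 1/2·r1
r1 := r1 − 9/2·r2

[[1, 2, 3, 0], [0, 0, 0, 1]]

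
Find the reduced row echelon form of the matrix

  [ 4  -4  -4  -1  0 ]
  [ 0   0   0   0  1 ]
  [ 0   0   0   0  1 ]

R1 := 1/4·R1
R3 := R3 − R2

[[1, -1, -1, -1/4, 0], [0, 0, 0, 0, 1], [0, 0, 0, 0, 0]]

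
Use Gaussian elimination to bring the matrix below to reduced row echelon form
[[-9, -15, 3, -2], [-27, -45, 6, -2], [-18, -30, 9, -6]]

r1 -> -1/9·r1
  [   1  5/3  -1/3  2/9 ]
  [ -27  -45     6   -2 ]
  [ -18  -30     9   -6 ]
r2 -> r2 + 27·r1
  [   1  5/3  -1/3  2/9 ]
  [   0    0    -3    4 ]
  [ -18  -30     9   -6 ]
r3 -> r3 + 18·r1
  [ 1  5/3  -1/3  2/9 ]
  [ 0    0    -3    4 ]
  [ 0    0     3   -2 ]
r2 -> -1/3·r2
  [ 1  5/3  -1/3   2/9 ]
  [ 0    0     1  -4/3 ]
  [ 0    0     3    -2 ]
r3 -> r3 − 3·r2
  [ 1  5/3  -1/3   2/9 ]
  [ 0    0     1  -4/3 ]
  [ 0    0     0     2 ]
r3 -> 1/2·r3
  [ 1  5/3  -1/3   2/9 ]
  [ 0    0     1  -4/3 ]
  [ 0    0     0     1 ]
r2 -> r2 + 4/3·r3
  [ 1  5/3  -1/3  2/9 ]
  [ 0    0     1    0 ]
  [ 0    0     0    1 ]
r1 -> r1 − 2/9·r3
  [ 1  5/3  -1/3  0 ]
  [ 0    0     1  0 ]
  [ 0    0     0  1 ]
r1 -> r1 + 1/3·r2
  [ 1  5/3  0  0 ]
  [ 0    0  1  0 ]
  [ 0    0  0  1 ]

[[1, 5/3, 0, 0], [0, 0, 1, 0], [0, 0, 0, 1]]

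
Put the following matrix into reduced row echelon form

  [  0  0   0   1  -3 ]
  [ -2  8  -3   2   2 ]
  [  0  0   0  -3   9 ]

R1 ↔ R2
  [ -2  8  -3   2   2 ]
  [  0  0   0   1  -3 ]
  [  0  0   0  -3   9 ]
R1 -> -1/2·R1
  [ 1  -4  3/2  -1  -1 ]
  [ 0   0    0   1  -3 ]
  [ 0   0    0  -3   9 ]
R3 -> R3 + 3·R2
  [ 1  -4  3/2  -1  -1 ]
  [ 0   0    0   1  -3 ]
  [ 0   0    0   0   0 ]
R1 -> R1 + R2
  [ 1  -4  3/2  0  -4 ]
  [ 0   0    0  1  -3 ]
  [ 0   0    0  0   0 ]

[[1, -4, 3/2, 0, -4], [0, 0, 0, 1, -3], [0, 0, 0, 0, 0]]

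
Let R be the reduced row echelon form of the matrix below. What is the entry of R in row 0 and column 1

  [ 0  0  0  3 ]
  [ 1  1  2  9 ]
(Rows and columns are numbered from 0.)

1

ρ1 <-> ρ2
  [ 1  1  2  9 ]
  [ 0  0  0  3 ]
ρ2 := 1/3·ρ2
  [ 1  1  2  9 ]
  [ 0  0  0  1 ]
ρ1 := ρ1 − 9·ρ2
  [ 1  1  2  0 ]
  [ 0  0  0  1 ]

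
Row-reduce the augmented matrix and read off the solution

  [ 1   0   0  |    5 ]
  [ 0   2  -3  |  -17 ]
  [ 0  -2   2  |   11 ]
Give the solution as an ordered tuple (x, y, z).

(5, 1/2, 6)

R2 ← 1/2·R2
  [ 1   0     0  |      5 ]
  [ 0   1  -3/2  |  -17/2 ]
  [ 0  -2     2  |     11 ]
R3 ← R3 + 2·R2
  [ 1  0     0  |      5 ]
  [ 0  1  -3/2  |  -17/2 ]
  [ 0  0    -1  |     -6 ]
R3 ← -1·R3
  [ 1  0     0  |      5 ]
  [ 0  1  -3/2  |  -17/2 ]
  [ 0  0     1  |      6 ]
R2 ← R2 + 3/2·R3
  [ 1  0  0  |    5 ]
  [ 0  1  0  |  1/2 ]
  [ 0  0  1  |    6 ]
Reading off the last column: x = 5, y = 1/2, z = 6.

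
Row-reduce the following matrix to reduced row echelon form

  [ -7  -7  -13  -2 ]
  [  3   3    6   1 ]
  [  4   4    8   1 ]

[[1, 1, 0, 0], [0, 0, 1, 0], [0, 0, 0, 1]]

ρ1 := -1/7·ρ1
  [ 1  1  13/7  2/7 ]
  [ 3  3     6    1 ]
  [ 4  4     8    1 ]
ρ2 := ρ2 − 3·ρ1
  [ 1  1  13/7  2/7 ]
  [ 0  0   3/7  1/7 ]
  [ 4  4     8    1 ]
ρ3 := ρ3 − 4·ρ1
  [ 1  1  13/7   2/7 ]
  [ 0  0   3/7   1/7 ]
  [ 0  0   4/7  -1/7 ]
ρ2 := 7/3·ρ2
  [ 1  1  13/7   2/7 ]
  [ 0  0     1   1/3 ]
  [ 0  0   4/7  -1/7 ]
ρ3 := ρ3 − 4/7·ρ2
  [ 1  1  13/7   2/7 ]
  [ 0  0     1   1/3 ]
  [ 0  0     0  -1/3 ]
ρ3 := -3·ρ3
  [ 1  1  13/7  2/7 ]
  [ 0  0     1  1/3 ]
  [ 0  0     0    1 ]
ρ2 := ρ2 − 1/3·ρ3
  [ 1  1  13/7  2/7 ]
  [ 0  0     1    0 ]
  [ 0  0     0    1 ]
ρ1 := ρ1 − 2/7·ρ3
  [ 1  1  13/7  0 ]
  [ 0  0     1  0 ]
  [ 0  0     0  1 ]
ρ1 := ρ1 − 13/7·ρ2
  [ 1  1  0  0 ]
  [ 0  0  1  0 ]
  [ 0  0  0  1 ]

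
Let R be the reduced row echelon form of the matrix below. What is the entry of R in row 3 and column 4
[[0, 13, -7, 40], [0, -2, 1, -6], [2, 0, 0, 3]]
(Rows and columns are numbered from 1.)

-2

r1 ↔ r3
  [ 2   0   0   3 ]
  [ 0  -2   1  -6 ]
  [ 0  13  -7  40 ]
r1 -> 1/2·r1
  [ 1   0   0  3/2 ]
  [ 0  -2   1   -6 ]
  [ 0  13  -7   40 ]
r2 -> -1/2·r2
  [ 1   0     0  3/2 ]
  [ 0   1  -1/2    3 ]
  [ 0  13    -7   40 ]
r3 -> r3 − 13·r2
  [ 1  0     0  3/2 ]
  [ 0  1  -1/2    3 ]
  [ 0  0  -1/2    1 ]
r3 -> -2·r3
  [ 1  0     0  3/2 ]
  [ 0  1  -1/2    3 ]
  [ 0  0     1   -2 ]
r2 -> r2 + 1/2·r3
  [ 1  0  0  3/2 ]
  [ 0  1  0    2 ]
  [ 0  0  1   -2 ]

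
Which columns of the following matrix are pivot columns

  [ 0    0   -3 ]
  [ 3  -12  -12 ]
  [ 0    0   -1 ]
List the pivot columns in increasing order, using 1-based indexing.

1, 3

R1 <=> R2
  [ 3  -12  -12 ]
  [ 0    0   -3 ]
  [ 0    0   -1 ]
R1 -> 1/3·R1
  [ 1  -4  -4 ]
  [ 0   0  -3 ]
  [ 0   0  -1 ]
R2 -> -1/3·R2
  [ 1  -4  -4 ]
  [ 0   0   1 ]
  [ 0   0  -1 ]
R3 -> R3 + R2
  [ 1  -4  -4 ]
  [ 0   0   1 ]
  [ 0   0   0 ]
R1 -> R1 + 4·R2
  [ 1  -4  0 ]
  [ 0   0  1 ]
  [ 0   0  0 ]
Pivot columns are the columns containing a leading 1.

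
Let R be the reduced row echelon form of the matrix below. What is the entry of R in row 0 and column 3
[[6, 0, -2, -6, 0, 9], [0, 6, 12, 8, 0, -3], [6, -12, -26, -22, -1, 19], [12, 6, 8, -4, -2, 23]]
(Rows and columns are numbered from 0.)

Multiply r1 by 1/6.
  [  1    0  -1/3   -1   0  3/2 ]
  [  0    6    12    8   0   -3 ]
  [  6  -12   -26  -22  -1   19 ]
  [ 12    6     8   -4  -2   23 ]
Subtract 6 times r1 from r3.
  [  1    0  -1/3   -1   0  3/2 ]
  [  0    6    12    8   0   -3 ]
  [  0  -12   -24  -16  -1   10 ]
  [ 12    6     8   -4  -2   23 ]
Subtract 12 times r1 from r4.
  [ 1    0  -1/3   -1   0  3/2 ]
  [ 0    6    12    8   0   -3 ]
  [ 0  -12   -24  -16  -1   10 ]
  [ 0    6    12    8  -2    5 ]
Multiply r2 by 1/6.
  [ 1    0  -1/3   -1   0   3/2 ]
  [ 0    1     2  4/3   0  -1/2 ]
  [ 0  -12   -24  -16  -1    10 ]
  [ 0    6    12    8  -2     5 ]
Add 12 times r2 to r3.
  [ 1  0  -1/3   -1   0   3/2 ]
  [ 0  1     2  4/3   0  -1/2 ]
  [ 0  0     0    0  -1     4 ]
  [ 0  6    12    8  -2     5 ]
Subtract 6 times r2 from r4.
  [ 1  0  -1/3   -1   0   3/2 ]
  [ 0  1     2  4/3   0  -1/2 ]
  [ 0  0     0    0  -1     4 ]
  [ 0  0     0    0  -2     8 ]
Multiply r3 by -1.
  [ 1  0  -1/3   -1   0   3/2 ]
  [ 0  1     2  4/3   0  -1/2 ]
  [ 0  0     0    0   1    -4 ]
  [ 0  0     0    0  -2     8 ]
Add 2 times r3 to r4.
  [ 1  0  -1/3   -1  0   3/2 ]
  [ 0  1     2  4/3  0  -1/2 ]
  [ 0  0     0    0  1    -4 ]
  [ 0  0     0    0  0     0 ]

-1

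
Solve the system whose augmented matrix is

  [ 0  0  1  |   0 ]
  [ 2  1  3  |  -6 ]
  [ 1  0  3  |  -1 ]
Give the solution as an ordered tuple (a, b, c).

ρ1 <-> ρ2
ρ1 -> 1/2·ρ1
ρ3 -> ρ3 − ρ1
ρ2 <-> ρ3
ρ2 -> -2·ρ2
ρ2 -> ρ2 + 3·ρ3
ρ1 -> ρ1 − 3/2·ρ3
ρ1 -> ρ1 − 1/2·ρ2
Reading off the last column: a = -1, b = -4, c = 0.

(-1, -4, 0)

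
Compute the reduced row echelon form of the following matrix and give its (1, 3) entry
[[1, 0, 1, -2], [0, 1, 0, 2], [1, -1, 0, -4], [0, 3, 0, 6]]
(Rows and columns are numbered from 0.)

Subtract ρ1 from ρ3.
  [ 1   0   1  -2 ]
  [ 0   1   0   2 ]
  [ 0  -1  -1  -2 ]
  [ 0   3   0   6 ]
Add ρ2 to ρ3.
  [ 1  0   1  -2 ]
  [ 0  1   0   2 ]
  [ 0  0  -1   0 ]
  [ 0  3   0   6 ]
Subtract 3 times ρ2 from ρ4.
  [ 1  0   1  -2 ]
  [ 0  1   0   2 ]
  [ 0  0  -1   0 ]
  [ 0  0   0   0 ]
Multiply ρ3 by -1.
  [ 1  0  1  -2 ]
  [ 0  1  0   2 ]
  [ 0  0  1   0 ]
  [ 0  0  0   0 ]
Subtract ρ3 from ρ1.
  [ 1  0  0  -2 ]
  [ 0  1  0   2 ]
  [ 0  0  1   0 ]
  [ 0  0  0   0 ]

2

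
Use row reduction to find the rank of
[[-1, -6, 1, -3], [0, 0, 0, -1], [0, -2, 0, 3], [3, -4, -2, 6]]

rank = 4

R1 → -1·R1
  [ 1   6  -1   3 ]
  [ 0   0   0  -1 ]
  [ 0  -2   0   3 ]
  [ 3  -4  -2   6 ]
R4 → R4 − 3·R1
  [ 1    6  -1   3 ]
  [ 0    0   0  -1 ]
  [ 0   -2   0   3 ]
  [ 0  -22   1  -3 ]
R2 ↔ R3
  [ 1    6  -1   3 ]
  [ 0   -2   0   3 ]
  [ 0    0   0  -1 ]
  [ 0  -22   1  -3 ]
R2 → -1/2·R2
  [ 1    6  -1     3 ]
  [ 0    1   0  -3/2 ]
  [ 0    0   0    -1 ]
  [ 0  -22   1    -3 ]
R4 → R4 + 22·R2
  [ 1  6  -1     3 ]
  [ 0  1   0  -3/2 ]
  [ 0  0   0    -1 ]
  [ 0  0   1   -36 ]
R3 ↔ R4
  [ 1  6  -1     3 ]
  [ 0  1   0  -3/2 ]
  [ 0  0   1   -36 ]
  [ 0  0   0    -1 ]
R4 → -1·R4
  [ 1  6  -1     3 ]
  [ 0  1   0  -3/2 ]
  [ 0  0   1   -36 ]
  [ 0  0   0     1 ]
R3 → R3 + 36·R4
  [ 1  6  -1     3 ]
  [ 0  1   0  -3/2 ]
  [ 0  0   1     0 ]
  [ 0  0   0     1 ]
R2 → R2 + 3/2·R4
  [ 1  6  -1  3 ]
  [ 0  1   0  0 ]
  [ 0  0   1  0 ]
  [ 0  0   0  1 ]
R1 → R1 − 3·R4
  [ 1  6  -1  0 ]
  [ 0  1   0  0 ]
  [ 0  0   1  0 ]
  [ 0  0   0  1 ]
R1 → R1 + R3
  [ 1  6  0  0 ]
  [ 0  1  0  0 ]
  [ 0  0  1  0 ]
  [ 0  0  0  1 ]
R1 → R1 − 6·R2
  [ 1  0  0  0 ]
  [ 0  1  0  0 ]
  [ 0  0  1  0 ]
  [ 0  0  0  1 ]
The reduced form has 4 nonzero rows.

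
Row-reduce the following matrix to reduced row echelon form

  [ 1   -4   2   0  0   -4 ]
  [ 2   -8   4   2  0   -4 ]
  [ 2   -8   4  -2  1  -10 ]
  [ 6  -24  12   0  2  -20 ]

R2 := R2 − 2·R1
  [ 1   -4   2   0  0   -4 ]
  [ 0    0   0   2  0    4 ]
  [ 2   -8   4  -2  1  -10 ]
  [ 6  -24  12   0  2  -20 ]
R3 := R3 − 2·R1
  [ 1   -4   2   0  0   -4 ]
  [ 0    0   0   2  0    4 ]
  [ 0    0   0  -2  1   -2 ]
  [ 6  -24  12   0  2  -20 ]
R4 := R4 − 6·R1
  [ 1  -4  2   0  0  -4 ]
  [ 0   0  0   2  0   4 ]
  [ 0   0  0  -2  1  -2 ]
  [ 0   0  0   0  2   4 ]
R2 := 1/2·R2
  [ 1  -4  2   0  0  -4 ]
  [ 0   0  0   1  0   2 ]
  [ 0   0  0  -2  1  -2 ]
  [ 0   0  0   0  2   4 ]
R3 := R3 + 2·R2
  [ 1  -4  2  0  0  -4 ]
  [ 0   0  0  1  0   2 ]
  [ 0   0  0  0  1   2 ]
  [ 0   0  0  0  2   4 ]
R4 := R4 − 2·R3
  [ 1  -4  2  0  0  -4 ]
  [ 0   0  0  1  0   2 ]
  [ 0   0  0  0  1   2 ]
  [ 0   0  0  0  0   0 ]

[[1, -4, 2, 0, 0, -4], [0, 0, 0, 1, 0, 2], [0, 0, 0, 0, 1, 2], [0, 0, 0, 0, 0, 0]]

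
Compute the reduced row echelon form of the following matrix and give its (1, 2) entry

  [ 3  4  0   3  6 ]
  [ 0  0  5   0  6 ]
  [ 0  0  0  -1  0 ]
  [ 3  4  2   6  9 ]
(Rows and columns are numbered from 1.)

R1 ← 1/3·R1
  [ 1  4/3  0   1  2 ]
  [ 0    0  5   0  6 ]
  [ 0    0  0  -1  0 ]
  [ 3    4  2   6  9 ]
R4 ← R4 − 3·R1
  [ 1  4/3  0   1  2 ]
  [ 0    0  5   0  6 ]
  [ 0    0  0  -1  0 ]
  [ 0    0  2   3  3 ]
R2 ← 1/5·R2
  [ 1  4/3  0   1    2 ]
  [ 0    0  1   0  6/5 ]
  [ 0    0  0  -1    0 ]
  [ 0    0  2   3    3 ]
R4 ← R4 − 2·R2
  [ 1  4/3  0   1    2 ]
  [ 0    0  1   0  6/5 ]
  [ 0    0  0  -1    0 ]
  [ 0    0  0   3  3/5 ]
R3 ← -1·R3
  [ 1  4/3  0  1    2 ]
  [ 0    0  1  0  6/5 ]
  [ 0    0  0  1    0 ]
  [ 0    0  0  3  3/5 ]
R4 ← R4 − 3·R3
  [ 1  4/3  0  1    2 ]
  [ 0    0  1  0  6/5 ]
  [ 0    0  0  1    0 ]
  [ 0    0  0  0  3/5 ]
R4 ← 5/3·R4
  [ 1  4/3  0  1    2 ]
  [ 0    0  1  0  6/5 ]
  [ 0    0  0  1    0 ]
  [ 0    0  0  0    1 ]
R2 ← R2 − 6/5·R4
  [ 1  4/3  0  1  2 ]
  [ 0    0  1  0  0 ]
  [ 0    0  0  1  0 ]
  [ 0    0  0  0  1 ]
R1 ← R1 − 2·R4
  [ 1  4/3  0  1  0 ]
  [ 0    0  1  0  0 ]
  [ 0    0  0  1  0 ]
  [ 0    0  0  0  1 ]
R1 ← R1 − R3
  [ 1  4/3  0  0  0 ]
  [ 0    0  1  0  0 ]
  [ 0    0  0  1  0 ]
  [ 0    0  0  0  1 ]

4/3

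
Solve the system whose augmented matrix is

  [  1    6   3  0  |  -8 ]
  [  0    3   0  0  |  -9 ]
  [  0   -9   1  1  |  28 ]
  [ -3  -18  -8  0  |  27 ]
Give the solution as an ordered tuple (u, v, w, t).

(1, -3, 3, -2)

r4 → r4 + 3·r1
  [ 1   6  3  0  |  -8 ]
  [ 0   3  0  0  |  -9 ]
  [ 0  -9  1  1  |  28 ]
  [ 0   0  1  0  |   3 ]
r2 → 1/3·r2
  [ 1   6  3  0  |  -8 ]
  [ 0   1  0  0  |  -3 ]
  [ 0  -9  1  1  |  28 ]
  [ 0   0  1  0  |   3 ]
r3 → r3 + 9·r2
  [ 1  6  3  0  |  -8 ]
  [ 0  1  0  0  |  -3 ]
  [ 0  0  1  1  |   1 ]
  [ 0  0  1  0  |   3 ]
r4 → r4 − r3
  [ 1  6  3   0  |  -8 ]
  [ 0  1  0   0  |  -3 ]
  [ 0  0  1   1  |   1 ]
  [ 0  0  0  -1  |   2 ]
r4 → -1·r4
  [ 1  6  3  0  |  -8 ]
  [ 0  1  0  0  |  -3 ]
  [ 0  0  1  1  |   1 ]
  [ 0  0  0  1  |  -2 ]
r3 → r3 − r4
  [ 1  6  3  0  |  -8 ]
  [ 0  1  0  0  |  -3 ]
  [ 0  0  1  0  |   3 ]
  [ 0  0  0  1  |  -2 ]
r1 → r1 − 3·r3
  [ 1  6  0  0  |  -17 ]
  [ 0  1  0  0  |   -3 ]
  [ 0  0  1  0  |    3 ]
  [ 0  0  0  1  |   -2 ]
r1 → r1 − 6·r2
  [ 1  0  0  0  |   1 ]
  [ 0  1  0  0  |  -3 ]
  [ 0  0  1  0  |   3 ]
  [ 0  0  0  1  |  -2 ]
Reading off the last column: u = 1, v = -3, w = 3, t = -2.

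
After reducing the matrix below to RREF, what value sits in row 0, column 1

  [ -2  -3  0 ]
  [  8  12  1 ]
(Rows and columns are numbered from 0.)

3/2

Multiply R1 by -1/2.
  [ 1  3/2  0 ]
  [ 8   12  1 ]
Subtract 8 times R1 from R2.
  [ 1  3/2  0 ]
  [ 0    0  1 ]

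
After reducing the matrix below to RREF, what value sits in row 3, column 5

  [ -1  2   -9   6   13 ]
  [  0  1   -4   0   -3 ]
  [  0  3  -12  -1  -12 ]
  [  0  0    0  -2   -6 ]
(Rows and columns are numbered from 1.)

3

ρ1 → -1·ρ1
  [ 1  -2    9  -6  -13 ]
  [ 0   1   -4   0   -3 ]
  [ 0   3  -12  -1  -12 ]
  [ 0   0    0  -2   -6 ]
ρ3 → ρ3 − 3·ρ2
  [ 1  -2   9  -6  -13 ]
  [ 0   1  -4   0   -3 ]
  [ 0   0   0  -1   -3 ]
  [ 0   0   0  -2   -6 ]
ρ3 → -1·ρ3
  [ 1  -2   9  -6  -13 ]
  [ 0   1  -4   0   -3 ]
  [ 0   0   0   1    3 ]
  [ 0   0   0  -2   -6 ]
ρ4 → ρ4 + 2·ρ3
  [ 1  -2   9  -6  -13 ]
  [ 0   1  -4   0   -3 ]
  [ 0   0   0   1    3 ]
  [ 0   0   0   0    0 ]
ρ1 → ρ1 + 6·ρ3
  [ 1  -2   9  0   5 ]
  [ 0   1  -4  0  -3 ]
  [ 0   0   0  1   3 ]
  [ 0   0   0  0   0 ]
ρ1 → ρ1 + 2·ρ2
  [ 1  0   1  0  -1 ]
  [ 0  1  -4  0  -3 ]
  [ 0  0   0  1   3 ]
  [ 0  0   0  0   0 ]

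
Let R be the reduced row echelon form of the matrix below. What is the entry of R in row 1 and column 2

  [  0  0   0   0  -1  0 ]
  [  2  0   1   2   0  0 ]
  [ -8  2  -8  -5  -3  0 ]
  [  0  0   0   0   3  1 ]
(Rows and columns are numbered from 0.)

ρ1 ↔ ρ2
  [  2  0   1   2   0  0 ]
  [  0  0   0   0  -1  0 ]
  [ -8  2  -8  -5  -3  0 ]
  [  0  0   0   0   3  1 ]
ρ1 := 1/2·ρ1
  [  1  0  1/2   1   0  0 ]
  [  0  0    0   0  -1  0 ]
  [ -8  2   -8  -5  -3  0 ]
  [  0  0    0   0   3  1 ]
ρ3 := ρ3 + 8·ρ1
  [ 1  0  1/2  1   0  0 ]
  [ 0  0    0  0  -1  0 ]
  [ 0  2   -4  3  -3  0 ]
  [ 0  0    0  0   3  1 ]
ρ2 ↔ ρ3
  [ 1  0  1/2  1   0  0 ]
  [ 0  2   -4  3  -3  0 ]
  [ 0  0    0  0  -1  0 ]
  [ 0  0    0  0   3  1 ]
ρ2 := 1/2·ρ2
  [ 1  0  1/2    1     0  0 ]
  [ 0  1   -2  3/2  -3/2  0 ]
  [ 0  0    0    0    -1  0 ]
  [ 0  0    0    0     3  1 ]
ρ3 := -1·ρ3
  [ 1  0  1/2    1     0  0 ]
  [ 0  1   -2  3/2  -3/2  0 ]
  [ 0  0    0    0     1  0 ]
  [ 0  0    0    0     3  1 ]
ρ4 := ρ4 − 3·ρ3
  [ 1  0  1/2    1     0  0 ]
  [ 0  1   -2  3/2  -3/2  0 ]
  [ 0  0    0    0     1  0 ]
  [ 0  0    0    0     0  1 ]
ρ2 := ρ2 + 3/2·ρ3
  [ 1  0  1/2    1  0  0 ]
  [ 0  1   -2  3/2  0  0 ]
  [ 0  0    0    0  1  0 ]
  [ 0  0    0    0  0  1 ]

-2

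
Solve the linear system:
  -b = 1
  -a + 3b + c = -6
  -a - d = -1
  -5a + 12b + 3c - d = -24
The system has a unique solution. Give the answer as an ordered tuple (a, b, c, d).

(2, -1, -1, -1)

Form the augmented matrix and row-reduce:
  [  0  -1  0   0  |    1 ]
  [ -1   3  1   0  |   -6 ]
  [ -1   0  0  -1  |   -1 ]
  [ -5  12  3  -1  |  -24 ]
Swap ρ1 and ρ2.
  [ -1   3  1   0  |   -6 ]
  [  0  -1  0   0  |    1 ]
  [ -1   0  0  -1  |   -1 ]
  [ -5  12  3  -1  |  -24 ]
Multiply ρ1 by -1.
  [  1  -3  -1   0  |    6 ]
  [  0  -1   0   0  |    1 ]
  [ -1   0   0  -1  |   -1 ]
  [ -5  12   3  -1  |  -24 ]
Add ρ1 to ρ3.
  [  1  -3  -1   0  |    6 ]
  [  0  -1   0   0  |    1 ]
  [  0  -3  -1  -1  |    5 ]
  [ -5  12   3  -1  |  -24 ]
Add 5 times ρ1 to ρ4.
  [ 1  -3  -1   0  |  6 ]
  [ 0  -1   0   0  |  1 ]
  [ 0  -3  -1  -1  |  5 ]
  [ 0  -3  -2  -1  |  6 ]
Multiply ρ2 by -1.
  [ 1  -3  -1   0  |   6 ]
  [ 0   1   0   0  |  -1 ]
  [ 0  -3  -1  -1  |   5 ]
  [ 0  -3  -2  -1  |   6 ]
Add 3 times ρ2 to ρ3.
  [ 1  -3  -1   0  |   6 ]
  [ 0   1   0   0  |  -1 ]
  [ 0   0  -1  -1  |   2 ]
  [ 0  -3  -2  -1  |   6 ]
Add 3 times ρ2 to ρ4.
  [ 1  -3  -1   0  |   6 ]
  [ 0   1   0   0  |  -1 ]
  [ 0   0  -1  -1  |   2 ]
  [ 0   0  -2  -1  |   3 ]
Multiply ρ3 by -1.
  [ 1  -3  -1   0  |   6 ]
  [ 0   1   0   0  |  -1 ]
  [ 0   0   1   1  |  -2 ]
  [ 0   0  -2  -1  |   3 ]
Add 2 times ρ3 to ρ4.
  [ 1  -3  -1  0  |   6 ]
  [ 0   1   0  0  |  -1 ]
  [ 0   0   1  1  |  -2 ]
  [ 0   0   0  1  |  -1 ]
Subtract ρ4 from ρ3.
  [ 1  -3  -1  0  |   6 ]
  [ 0   1   0  0  |  -1 ]
  [ 0   0   1  0  |  -1 ]
  [ 0   0   0  1  |  -1 ]
Add ρ3 to ρ1.
  [ 1  -3  0  0  |   5 ]
  [ 0   1  0  0  |  -1 ]
  [ 0   0  1  0  |  -1 ]
  [ 0   0  0  1  |  -1 ]
Add 3 times ρ2 to ρ1.
  [ 1  0  0  0  |   2 ]
  [ 0  1  0  0  |  -1 ]
  [ 0  0  1  0  |  -1 ]
  [ 0  0  0  1  |  -1 ]
Reading off the last column: a = 2, b = -1, c = -1, d = -1.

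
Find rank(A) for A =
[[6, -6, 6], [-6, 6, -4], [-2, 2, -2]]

rank = 2

Multiply R1 by 1/6.
  [  1  -1   1 ]
  [ -6   6  -4 ]
  [ -2   2  -2 ]
Add 6 times R1 to R2.
  [  1  -1   1 ]
  [  0   0   2 ]
  [ -2   2  -2 ]
Add 2 times R1 to R3.
  [ 1  -1  1 ]
  [ 0   0  2 ]
  [ 0   0  0 ]
Multiply R2 by 1/2.
  [ 1  -1  1 ]
  [ 0   0  1 ]
  [ 0   0  0 ]
Subtract R2 from R1.
  [ 1  -1  0 ]
  [ 0   0  1 ]
  [ 0   0  0 ]
The reduced form has 2 nonzero rows.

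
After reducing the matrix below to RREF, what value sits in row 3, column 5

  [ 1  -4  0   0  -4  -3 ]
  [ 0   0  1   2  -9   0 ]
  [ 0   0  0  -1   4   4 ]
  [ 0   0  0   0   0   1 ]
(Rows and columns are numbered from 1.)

ρ3 ← -1·ρ3
ρ3 ← ρ3 + 4·ρ4
ρ1 ← ρ1 + 3·ρ4
ρ2 ← ρ2 − 2·ρ3

-4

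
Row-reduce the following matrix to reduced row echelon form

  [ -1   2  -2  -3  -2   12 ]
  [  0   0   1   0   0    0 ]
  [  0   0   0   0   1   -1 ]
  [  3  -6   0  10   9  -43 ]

[[1, -2, 0, 0, 0, 2], [0, 0, 1, 0, 0, 0], [0, 0, 0, 1, 0, -4], [0, 0, 0, 0, 1, -1]]

Multiply R1 by -1.
Subtract 3 times R1 from R4.
Add 6 times R2 to R4.
Swap R3 and R4.
Subtract 3 times R4 from R3.
Subtract 2 times R4 from R1.
Subtract 3 times R3 from R1.
Subtract 2 times R2 from R1.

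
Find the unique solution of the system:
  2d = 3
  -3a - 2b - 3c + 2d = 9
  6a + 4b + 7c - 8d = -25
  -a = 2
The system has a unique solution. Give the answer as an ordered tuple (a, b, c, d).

Form the augmented matrix and row-reduce:
  [  0   0   0   2  |    3 ]
  [ -3  -2  -3   2  |    9 ]
  [  6   4   7  -8  |  -25 ]
  [ -1   0   0   0  |    2 ]
r1 ↔ r2
  [ -3  -2  -3   2  |    9 ]
  [  0   0   0   2  |    3 ]
  [  6   4   7  -8  |  -25 ]
  [ -1   0   0   0  |    2 ]
r1 := -1/3·r1
  [  1  2/3  1  -2/3  |   -3 ]
  [  0    0  0     2  |    3 ]
  [  6    4  7    -8  |  -25 ]
  [ -1    0  0     0  |    2 ]
r3 := r3 − 6·r1
  [  1  2/3  1  -2/3  |  -3 ]
  [  0    0  0     2  |   3 ]
  [  0    0  1    -4  |  -7 ]
  [ -1    0  0     0  |   2 ]
r4 := r4 + r1
  [ 1  2/3  1  -2/3  |  -3 ]
  [ 0    0  0     2  |   3 ]
  [ 0    0  1    -4  |  -7 ]
  [ 0  2/3  1  -2/3  |  -1 ]
r2 ↔ r4
  [ 1  2/3  1  -2/3  |  -3 ]
  [ 0  2/3  1  -2/3  |  -1 ]
  [ 0    0  1    -4  |  -7 ]
  [ 0    0  0     2  |   3 ]
r2 := 3/2·r2
  [ 1  2/3    1  -2/3  |    -3 ]
  [ 0    1  3/2    -1  |  -3/2 ]
  [ 0    0    1    -4  |    -7 ]
  [ 0    0    0     2  |     3 ]
r4 := 1/2·r4
  [ 1  2/3    1  -2/3  |    -3 ]
  [ 0    1  3/2    -1  |  -3/2 ]
  [ 0    0    1    -4  |    -7 ]
  [ 0    0    0     1  |   3/2 ]
r3 := r3 + 4·r4
  [ 1  2/3    1  -2/3  |    -3 ]
  [ 0    1  3/2    -1  |  -3/2 ]
  [ 0    0    1     0  |    -1 ]
  [ 0    0    0     1  |   3/2 ]
r2 := r2 + r4
  [ 1  2/3    1  -2/3  |   -3 ]
  [ 0    1  3/2     0  |    0 ]
  [ 0    0    1     0  |   -1 ]
  [ 0    0    0     1  |  3/2 ]
r1 := r1 + 2/3·r4
  [ 1  2/3    1  0  |   -2 ]
  [ 0    1  3/2  0  |    0 ]
  [ 0    0    1  0  |   -1 ]
  [ 0    0    0  1  |  3/2 ]
r2 := r2 − 3/2·r3
  [ 1  2/3  1  0  |   -2 ]
  [ 0    1  0  0  |  3/2 ]
  [ 0    0  1  0  |   -1 ]
  [ 0    0  0  1  |  3/2 ]
r1 := r1 − r3
  [ 1  2/3  0  0  |   -1 ]
  [ 0    1  0  0  |  3/2 ]
  [ 0    0  1  0  |   -1 ]
  [ 0    0  0  1  |  3/2 ]
r1 := r1 − 2/3·r2
  [ 1  0  0  0  |   -2 ]
  [ 0  1  0  0  |  3/2 ]
  [ 0  0  1  0  |   -1 ]
  [ 0  0  0  1  |  3/2 ]
Reading off the last column: a = -2, b = 3/2, c = -1, d = 3/2.

(-2, 3/2, -1, 3/2)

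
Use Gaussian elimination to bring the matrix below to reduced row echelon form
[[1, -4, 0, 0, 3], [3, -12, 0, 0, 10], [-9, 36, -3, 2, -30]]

Subtract 3 times R1 from R2.
  [  1  -4   0  0    3 ]
  [  0   0   0  0    1 ]
  [ -9  36  -3  2  -30 ]
Add 9 times R1 to R3.
  [ 1  -4   0  0   3 ]
  [ 0   0   0  0   1 ]
  [ 0   0  -3  2  -3 ]
Swap R2 and R3.
  [ 1  -4   0  0   3 ]
  [ 0   0  -3  2  -3 ]
  [ 0   0   0  0   1 ]
Multiply R2 by -1/3.
  [ 1  -4  0     0  3 ]
  [ 0   0  1  -2/3  1 ]
  [ 0   0  0     0  1 ]
Subtract R3 from R2.
  [ 1  -4  0     0  3 ]
  [ 0   0  1  -2/3  0 ]
  [ 0   0  0     0  1 ]
Subtract 3 times R3 from R1.
  [ 1  -4  0     0  0 ]
  [ 0   0  1  -2/3  0 ]
  [ 0   0  0     0  1 ]

[[1, -4, 0, 0, 0], [0, 0, 1, -2/3, 0], [0, 0, 0, 0, 1]]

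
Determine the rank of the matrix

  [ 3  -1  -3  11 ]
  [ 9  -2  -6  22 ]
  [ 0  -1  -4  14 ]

R1 -> 1/3·R1
  [ 1  -1/3  -1  11/3 ]
  [ 9    -2  -6    22 ]
  [ 0    -1  -4    14 ]
R2 -> R2 − 9·R1
  [ 1  -1/3  -1  11/3 ]
  [ 0     1   3   -11 ]
  [ 0    -1  -4    14 ]
R3 -> R3 + R2
  [ 1  -1/3  -1  11/3 ]
  [ 0     1   3   -11 ]
  [ 0     0  -1     3 ]
R3 -> -1·R3
  [ 1  -1/3  -1  11/3 ]
  [ 0     1   3   -11 ]
  [ 0     0   1    -3 ]
R2 -> R2 − 3·R3
  [ 1  -1/3  -1  11/3 ]
  [ 0     1   0    -2 ]
  [ 0     0   1    -3 ]
R1 -> R1 + R3
  [ 1  -1/3  0  2/3 ]
  [ 0     1  0   -2 ]
  [ 0     0  1   -3 ]
R1 -> R1 + 1/3·R2
  [ 1  0  0   0 ]
  [ 0  1  0  -2 ]
  [ 0  0  1  -3 ]
The reduced form has 3 nonzero rows.

rank = 3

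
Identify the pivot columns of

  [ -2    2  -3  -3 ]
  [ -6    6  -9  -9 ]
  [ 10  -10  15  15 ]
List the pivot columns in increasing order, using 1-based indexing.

1

R1 → -1/2·R1
R2 → R2 + 6·R1
R3 → R3 − 10·R1
Pivot columns are the columns containing a leading 1.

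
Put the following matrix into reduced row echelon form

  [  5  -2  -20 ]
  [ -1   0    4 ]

[[1, 0, -4], [0, 1, 0]]

Multiply ρ1 by 1/5.
  [  1  -2/5  -4 ]
  [ -1     0   4 ]
Add ρ1 to ρ2.
  [ 1  -2/5  -4 ]
  [ 0  -2/5   0 ]
Multiply ρ2 by -5/2.
  [ 1  -2/5  -4 ]
  [ 0     1   0 ]
Add 2/5 times ρ2 to ρ1.
  [ 1  0  -4 ]
  [ 0  1   0 ]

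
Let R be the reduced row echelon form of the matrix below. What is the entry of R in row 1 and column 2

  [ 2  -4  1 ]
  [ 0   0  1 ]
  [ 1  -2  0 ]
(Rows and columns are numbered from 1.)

-2

ρ1 := 1/2·ρ1
  [ 1  -2  1/2 ]
  [ 0   0    1 ]
  [ 1  -2    0 ]
ρ3 := ρ3 − ρ1
  [ 1  -2   1/2 ]
  [ 0   0     1 ]
  [ 0   0  -1/2 ]
ρ3 := ρ3 + 1/2·ρ2
  [ 1  -2  1/2 ]
  [ 0   0    1 ]
  [ 0   0    0 ]
ρ1 := ρ1 − 1/2·ρ2
  [ 1  -2  0 ]
  [ 0   0  1 ]
  [ 0   0  0 ]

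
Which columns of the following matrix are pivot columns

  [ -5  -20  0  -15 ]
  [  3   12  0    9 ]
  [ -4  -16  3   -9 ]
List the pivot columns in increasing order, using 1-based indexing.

1, 3

r1 ← -1/5·r1
  [  1    4  0   3 ]
  [  3   12  0   9 ]
  [ -4  -16  3  -9 ]
r2 ← r2 − 3·r1
  [  1    4  0   3 ]
  [  0    0  0   0 ]
  [ -4  -16  3  -9 ]
r3 ← r3 + 4·r1
  [ 1  4  0  3 ]
  [ 0  0  0  0 ]
  [ 0  0  3  3 ]
r2 <=> r3
  [ 1  4  0  3 ]
  [ 0  0  3  3 ]
  [ 0  0  0  0 ]
r2 ← 1/3·r2
  [ 1  4  0  3 ]
  [ 0  0  1  1 ]
  [ 0  0  0  0 ]
Pivot columns are the columns containing a leading 1.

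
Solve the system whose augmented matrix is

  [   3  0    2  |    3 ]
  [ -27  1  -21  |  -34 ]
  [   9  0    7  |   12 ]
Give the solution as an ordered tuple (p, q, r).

(-1, 2, 3)

R1 -> 1/3·R1
  [   1  0  2/3  |    1 ]
  [ -27  1  -21  |  -34 ]
  [   9  0    7  |   12 ]
R2 -> R2 + 27·R1
  [ 1  0  2/3  |   1 ]
  [ 0  1   -3  |  -7 ]
  [ 9  0    7  |  12 ]
R3 -> R3 − 9·R1
  [ 1  0  2/3  |   1 ]
  [ 0  1   -3  |  -7 ]
  [ 0  0    1  |   3 ]
R2 -> R2 + 3·R3
  [ 1  0  2/3  |  1 ]
  [ 0  1    0  |  2 ]
  [ 0  0    1  |  3 ]
R1 -> R1 − 2/3·R3
  [ 1  0  0  |  -1 ]
  [ 0  1  0  |   2 ]
  [ 0  0  1  |   3 ]
Reading off the last column: p = -1, q = 2, r = 3.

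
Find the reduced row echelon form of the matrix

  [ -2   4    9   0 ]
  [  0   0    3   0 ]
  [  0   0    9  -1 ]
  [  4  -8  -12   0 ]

r1 := -1/2·r1
  [ 1  -2  -9/2   0 ]
  [ 0   0     3   0 ]
  [ 0   0     9  -1 ]
  [ 4  -8   -12   0 ]
r4 := r4 − 4·r1
  [ 1  -2  -9/2   0 ]
  [ 0   0     3   0 ]
  [ 0   0     9  -1 ]
  [ 0   0     6   0 ]
r2 := 1/3·r2
  [ 1  -2  -9/2   0 ]
  [ 0   0     1   0 ]
  [ 0   0     9  -1 ]
  [ 0   0     6   0 ]
r3 := r3 − 9·r2
  [ 1  -2  -9/2   0 ]
  [ 0   0     1   0 ]
  [ 0   0     0  -1 ]
  [ 0   0     6   0 ]
r4 := r4 − 6·r2
  [ 1  -2  -9/2   0 ]
  [ 0   0     1   0 ]
  [ 0   0     0  -1 ]
  [ 0   0     0   0 ]
r3 := -1·r3
  [ 1  -2  -9/2  0 ]
  [ 0   0     1  0 ]
  [ 0   0     0  1 ]
  [ 0   0     0  0 ]
r1 := r1 + 9/2·r2
  [ 1  -2  0  0 ]
  [ 0   0  1  0 ]
  [ 0   0  0  1 ]
  [ 0   0  0  0 ]

[[1, -2, 0, 0], [0, 0, 1, 0], [0, 0, 0, 1], [0, 0, 0, 0]]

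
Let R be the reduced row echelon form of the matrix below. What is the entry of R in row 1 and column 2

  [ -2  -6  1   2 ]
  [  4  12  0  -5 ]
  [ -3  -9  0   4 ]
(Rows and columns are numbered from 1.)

3

R1 → -1/2·R1
  [  1   3  -1/2  -1 ]
  [  4  12     0  -5 ]
  [ -3  -9     0   4 ]
R2 → R2 − 4·R1
  [  1   3  -1/2  -1 ]
  [  0   0     2  -1 ]
  [ -3  -9     0   4 ]
R3 → R3 + 3·R1
  [ 1  3  -1/2  -1 ]
  [ 0  0     2  -1 ]
  [ 0  0  -3/2   1 ]
R2 → 1/2·R2
  [ 1  3  -1/2    -1 ]
  [ 0  0     1  -1/2 ]
  [ 0  0  -3/2     1 ]
R3 → R3 + 3/2·R2
  [ 1  3  -1/2    -1 ]
  [ 0  0     1  -1/2 ]
  [ 0  0     0   1/4 ]
R3 → 4·R3
  [ 1  3  -1/2    -1 ]
  [ 0  0     1  -1/2 ]
  [ 0  0     0     1 ]
R2 → R2 + 1/2·R3
  [ 1  3  -1/2  -1 ]
  [ 0  0     1   0 ]
  [ 0  0     0   1 ]
R1 → R1 + R3
  [ 1  3  -1/2  0 ]
  [ 0  0     1  0 ]
  [ 0  0     0  1 ]
R1 → R1 + 1/2·R2
  [ 1  3  0  0 ]
  [ 0  0  1  0 ]
  [ 0  0  0  1 ]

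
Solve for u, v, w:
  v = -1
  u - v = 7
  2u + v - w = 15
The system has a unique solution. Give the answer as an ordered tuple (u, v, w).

(6, -1, -4)

Form the augmented matrix and row-reduce:
  [ 0   1   0  |  -1 ]
  [ 1  -1   0  |   7 ]
  [ 2   1  -1  |  15 ]
r1 ↔ r2
  [ 1  -1   0  |   7 ]
  [ 0   1   0  |  -1 ]
  [ 2   1  -1  |  15 ]
r3 -> r3 − 2·r1
  [ 1  -1   0  |   7 ]
  [ 0   1   0  |  -1 ]
  [ 0   3  -1  |   1 ]
r3 -> r3 − 3·r2
  [ 1  -1   0  |   7 ]
  [ 0   1   0  |  -1 ]
  [ 0   0  -1  |   4 ]
r3 -> -1·r3
  [ 1  -1  0  |   7 ]
  [ 0   1  0  |  -1 ]
  [ 0   0  1  |  -4 ]
r1 -> r1 + r2
  [ 1  0  0  |   6 ]
  [ 0  1  0  |  -1 ]
  [ 0  0  1  |  -4 ]
Reading off the last column: u = 6, v = -1, w = -4.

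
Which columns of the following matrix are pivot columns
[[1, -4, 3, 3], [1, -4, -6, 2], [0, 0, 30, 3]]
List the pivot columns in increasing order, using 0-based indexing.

Subtract R1 from R2.
  [ 1  -4   3   3 ]
  [ 0   0  -9  -1 ]
  [ 0   0  30   3 ]
Multiply R2 by -1/9.
  [ 1  -4   3    3 ]
  [ 0   0   1  1/9 ]
  [ 0   0  30    3 ]
Subtract 30 times R2 from R3.
  [ 1  -4  3     3 ]
  [ 0   0  1   1/9 ]
  [ 0   0  0  -1/3 ]
Multiply R3 by -3.
  [ 1  -4  3    3 ]
  [ 0   0  1  1/9 ]
  [ 0   0  0    1 ]
Subtract 1/9 times R3 from R2.
  [ 1  -4  3  3 ]
  [ 0   0  1  0 ]
  [ 0   0  0  1 ]
Subtract 3 times R3 from R1.
  [ 1  -4  3  0 ]
  [ 0   0  1  0 ]
  [ 0   0  0  1 ]
Subtract 3 times R2 from R1.
  [ 1  -4  0  0 ]
  [ 0   0  1  0 ]
  [ 0   0  0  1 ]
Pivot columns are the columns containing a leading 1.

0, 2, 3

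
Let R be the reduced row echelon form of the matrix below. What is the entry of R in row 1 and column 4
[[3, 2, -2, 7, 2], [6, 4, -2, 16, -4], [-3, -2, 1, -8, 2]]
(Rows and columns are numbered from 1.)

3

Multiply ρ1 by 1/3.
  [  1  2/3  -2/3  7/3  2/3 ]
  [  6    4    -2   16   -4 ]
  [ -3   -2     1   -8    2 ]
Subtract 6 times ρ1 from ρ2.
  [  1  2/3  -2/3  7/3  2/3 ]
  [  0    0     2    2   -8 ]
  [ -3   -2     1   -8    2 ]
Add 3 times ρ1 to ρ3.
  [ 1  2/3  -2/3  7/3  2/3 ]
  [ 0    0     2    2   -8 ]
  [ 0    0    -1   -1    4 ]
Multiply ρ2 by 1/2.
  [ 1  2/3  -2/3  7/3  2/3 ]
  [ 0    0     1    1   -4 ]
  [ 0    0    -1   -1    4 ]
Add ρ2 to ρ3.
  [ 1  2/3  -2/3  7/3  2/3 ]
  [ 0    0     1    1   -4 ]
  [ 0    0     0    0    0 ]
Add 2/3 times ρ2 to ρ1.
  [ 1  2/3  0  3  -2 ]
  [ 0    0  1  1  -4 ]
  [ 0    0  0  0   0 ]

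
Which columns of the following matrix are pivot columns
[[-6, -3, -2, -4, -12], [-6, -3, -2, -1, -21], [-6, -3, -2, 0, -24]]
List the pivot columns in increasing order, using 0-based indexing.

0, 3

ρ1 -> -1/6·ρ1
  [  1  1/2  1/3  2/3    2 ]
  [ -6   -3   -2   -1  -21 ]
  [ -6   -3   -2    0  -24 ]
ρ2 -> ρ2 + 6·ρ1
  [  1  1/2  1/3  2/3    2 ]
  [  0    0    0    3   -9 ]
  [ -6   -3   -2    0  -24 ]
ρ3 -> ρ3 + 6·ρ1
  [ 1  1/2  1/3  2/3    2 ]
  [ 0    0    0    3   -9 ]
  [ 0    0    0    4  -12 ]
ρ2 -> 1/3·ρ2
  [ 1  1/2  1/3  2/3    2 ]
  [ 0    0    0    1   -3 ]
  [ 0    0    0    4  -12 ]
ρ3 -> ρ3 − 4·ρ2
  [ 1  1/2  1/3  2/3   2 ]
  [ 0    0    0    1  -3 ]
  [ 0    0    0    0   0 ]
ρ1 -> ρ1 − 2/3·ρ2
  [ 1  1/2  1/3  0   4 ]
  [ 0    0    0  1  -3 ]
  [ 0    0    0  0   0 ]
Pivot columns are the columns containing a leading 1.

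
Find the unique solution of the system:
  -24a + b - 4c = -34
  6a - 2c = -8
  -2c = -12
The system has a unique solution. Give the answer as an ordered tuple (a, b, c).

Form the augmented matrix and row-reduce:
  [ -24  1  -4  |  -34 ]
  [   6  0  -2  |   -8 ]
  [   0  0  -2  |  -12 ]
R1 := -1/24·R1
  [ 1  -1/24  1/6  |  17/12 ]
  [ 6      0   -2  |     -8 ]
  [ 0      0   -2  |    -12 ]
R2 := R2 − 6·R1
  [ 1  -1/24  1/6  |  17/12 ]
  [ 0    1/4   -3  |  -33/2 ]
  [ 0      0   -2  |    -12 ]
R2 := 4·R2
  [ 1  -1/24  1/6  |  17/12 ]
  [ 0      1  -12  |    -66 ]
  [ 0      0   -2  |    -12 ]
R3 := -1/2·R3
  [ 1  -1/24  1/6  |  17/12 ]
  [ 0      1  -12  |    -66 ]
  [ 0      0    1  |      6 ]
R2 := R2 + 12·R3
  [ 1  -1/24  1/6  |  17/12 ]
  [ 0      1    0  |      6 ]
  [ 0      0    1  |      6 ]
R1 := R1 − 1/6·R3
  [ 1  -1/24  0  |  5/12 ]
  [ 0      1  0  |     6 ]
  [ 0      0  1  |     6 ]
R1 := R1 + 1/24·R2
  [ 1  0  0  |  2/3 ]
  [ 0  1  0  |    6 ]
  [ 0  0  1  |    6 ]
Reading off the last column: a = 2/3, b = 6, c = 6.

(2/3, 6, 6)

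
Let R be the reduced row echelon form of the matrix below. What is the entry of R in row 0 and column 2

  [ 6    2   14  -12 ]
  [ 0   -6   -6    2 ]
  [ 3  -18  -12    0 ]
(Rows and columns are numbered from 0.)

2

Multiply r1 by 1/6.
  [ 1  1/3  7/3  -2 ]
  [ 0   -6   -6   2 ]
  [ 3  -18  -12   0 ]
Subtract 3 times r1 from r3.
  [ 1  1/3  7/3  -2 ]
  [ 0   -6   -6   2 ]
  [ 0  -19  -19   6 ]
Multiply r2 by -1/6.
  [ 1  1/3  7/3    -2 ]
  [ 0    1    1  -1/3 ]
  [ 0  -19  -19     6 ]
Add 19 times r2 to r3.
  [ 1  1/3  7/3    -2 ]
  [ 0    1    1  -1/3 ]
  [ 0    0    0  -1/3 ]
Multiply r3 by -3.
  [ 1  1/3  7/3    -2 ]
  [ 0    1    1  -1/3 ]
  [ 0    0    0     1 ]
Add 1/3 times r3 to r2.
  [ 1  1/3  7/3  -2 ]
  [ 0    1    1   0 ]
  [ 0    0    0   1 ]
Add 2 times r3 to r1.
  [ 1  1/3  7/3  0 ]
  [ 0    1    1  0 ]
  [ 0    0    0  1 ]
Subtract 1/3 times r2 from r1.
  [ 1  0  2  0 ]
  [ 0  1  1  0 ]
  [ 0  0  0  1 ]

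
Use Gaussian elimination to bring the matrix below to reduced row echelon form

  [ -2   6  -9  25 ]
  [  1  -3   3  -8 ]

[[1, -3, 0, 1], [0, 0, 1, -3]]

R1 -> -1/2·R1
  [ 1  -3  9/2  -25/2 ]
  [ 1  -3    3     -8 ]
R2 -> R2 − R1
  [ 1  -3   9/2  -25/2 ]
  [ 0   0  -3/2    9/2 ]
R2 -> -2/3·R2
  [ 1  -3  9/2  -25/2 ]
  [ 0   0    1     -3 ]
R1 -> R1 − 9/2·R2
  [ 1  -3  0   1 ]
  [ 0   0  1  -3 ]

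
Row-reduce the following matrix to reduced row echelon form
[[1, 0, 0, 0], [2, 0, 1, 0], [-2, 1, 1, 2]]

Subtract 2 times R1 from R2.
Add 2 times R1 to R3.
Swap R2 and R3.
Subtract R3 from R2.

[[1, 0, 0, 0], [0, 1, 0, 2], [0, 0, 1, 0]]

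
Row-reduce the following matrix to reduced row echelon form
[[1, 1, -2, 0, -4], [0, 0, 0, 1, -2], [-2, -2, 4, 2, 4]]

[[1, 1, -2, 0, -4], [0, 0, 0, 1, -2], [0, 0, 0, 0, 0]]

Add 2 times r1 to r3.
  [ 1  1  -2  0  -4 ]
  [ 0  0   0  1  -2 ]
  [ 0  0   0  2  -4 ]
Subtract 2 times r2 from r3.
  [ 1  1  -2  0  -4 ]
  [ 0  0   0  1  -2 ]
  [ 0  0   0  0   0 ]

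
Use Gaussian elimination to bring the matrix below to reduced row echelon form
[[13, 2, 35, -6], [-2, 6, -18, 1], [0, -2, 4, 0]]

[[1, 0, 3, 0], [0, 1, -2, 0], [0, 0, 0, 1]]

Multiply r1 by 1/13.
  [  1  2/13  35/13  -6/13 ]
  [ -2     6    -18      1 ]
  [  0    -2      4      0 ]
Add 2 times r1 to r2.
  [ 1   2/13    35/13  -6/13 ]
  [ 0  82/13  -164/13   1/13 ]
  [ 0     -2        4      0 ]
Multiply r2 by 13/82.
  [ 1  2/13  35/13  -6/13 ]
  [ 0     1     -2   1/82 ]
  [ 0    -2      4      0 ]
Add 2 times r2 to r3.
  [ 1  2/13  35/13  -6/13 ]
  [ 0     1     -2   1/82 ]
  [ 0     0      0   1/41 ]
Multiply r3 by 41.
  [ 1  2/13  35/13  -6/13 ]
  [ 0     1     -2   1/82 ]
  [ 0     0      0      1 ]
Subtract 1/82 times r3 from r2.
  [ 1  2/13  35/13  -6/13 ]
  [ 0     1     -2      0 ]
  [ 0     0      0      1 ]
Add 6/13 times r3 to r1.
  [ 1  2/13  35/13  0 ]
  [ 0     1     -2  0 ]
  [ 0     0      0  1 ]
Subtract 2/13 times r2 from r1.
  [ 1  0   3  0 ]
  [ 0  1  -2  0 ]
  [ 0  0   0  1 ]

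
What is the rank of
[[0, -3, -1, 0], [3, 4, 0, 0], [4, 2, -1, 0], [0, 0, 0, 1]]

r1 <=> r2
  [ 3   4   0  0 ]
  [ 0  -3  -1  0 ]
  [ 4   2  -1  0 ]
  [ 0   0   0  1 ]
r1 ← 1/3·r1
  [ 1  4/3   0  0 ]
  [ 0   -3  -1  0 ]
  [ 4    2  -1  0 ]
  [ 0    0   0  1 ]
r3 ← r3 − 4·r1
  [ 1    4/3   0  0 ]
  [ 0     -3  -1  0 ]
  [ 0  -10/3  -1  0 ]
  [ 0      0   0  1 ]
r2 ← -1/3·r2
  [ 1    4/3    0  0 ]
  [ 0      1  1/3  0 ]
  [ 0  -10/3   -1  0 ]
  [ 0      0    0  1 ]
r3 ← r3 + 10/3·r2
  [ 1  4/3    0  0 ]
  [ 0    1  1/3  0 ]
  [ 0    0  1/9  0 ]
  [ 0    0    0  1 ]
r3 ← 9·r3
  [ 1  4/3    0  0 ]
  [ 0    1  1/3  0 ]
  [ 0    0    1  0 ]
  [ 0    0    0  1 ]
r2 ← r2 − 1/3·r3
  [ 1  4/3  0  0 ]
  [ 0    1  0  0 ]
  [ 0    0  1  0 ]
  [ 0    0  0  1 ]
r1 ← r1 − 4/3·r2
  [ 1  0  0  0 ]
  [ 0  1  0  0 ]
  [ 0  0  1  0 ]
  [ 0  0  0  1 ]
The reduced form has 4 nonzero rows.

rank = 4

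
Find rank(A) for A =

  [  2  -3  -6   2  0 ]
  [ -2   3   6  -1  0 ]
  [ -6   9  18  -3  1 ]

R1 → 1/2·R1
  [  1  -3/2  -3   1  0 ]
  [ -2     3   6  -1  0 ]
  [ -6     9  18  -3  1 ]
R2 → R2 + 2·R1
  [  1  -3/2  -3   1  0 ]
  [  0     0   0   1  0 ]
  [ -6     9  18  -3  1 ]
R3 → R3 + 6·R1
  [ 1  -3/2  -3  1  0 ]
  [ 0     0   0  1  0 ]
  [ 0     0   0  3  1 ]
R3 → R3 − 3·R2
  [ 1  -3/2  -3  1  0 ]
  [ 0     0   0  1  0 ]
  [ 0     0   0  0  1 ]
R1 → R1 − R2
  [ 1  -3/2  -3  0  0 ]
  [ 0     0   0  1  0 ]
  [ 0     0   0  0  1 ]
The reduced form has 3 nonzero rows.

rank = 3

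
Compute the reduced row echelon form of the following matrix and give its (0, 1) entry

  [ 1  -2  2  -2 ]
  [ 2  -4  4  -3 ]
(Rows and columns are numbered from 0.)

ρ2 -> ρ2 − 2·ρ1
  [ 1  -2  2  -2 ]
  [ 0   0  0   1 ]
ρ1 -> ρ1 + 2·ρ2
  [ 1  -2  2  0 ]
  [ 0   0  0  1 ]

-2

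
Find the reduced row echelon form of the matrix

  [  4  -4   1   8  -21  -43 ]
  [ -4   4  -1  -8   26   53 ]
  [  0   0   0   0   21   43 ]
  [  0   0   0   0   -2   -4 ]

[[1, -1, 1/4, 2, 0, 0], [0, 0, 0, 0, 1, 0], [0, 0, 0, 0, 0, 1], [0, 0, 0, 0, 0, 0]]

Multiply R1 by 1/4.
  [  1  -1  1/4   2  -21/4  -43/4 ]
  [ -4   4   -1  -8     26     53 ]
  [  0   0    0   0     21     43 ]
  [  0   0    0   0     -2     -4 ]
Add 4 times R1 to R2.
  [ 1  -1  1/4  2  -21/4  -43/4 ]
  [ 0   0    0  0      5     10 ]
  [ 0   0    0  0     21     43 ]
  [ 0   0    0  0     -2     -4 ]
Multiply R2 by 1/5.
  [ 1  -1  1/4  2  -21/4  -43/4 ]
  [ 0   0    0  0      1      2 ]
  [ 0   0    0  0     21     43 ]
  [ 0   0    0  0     -2     -4 ]
Subtract 21 times R2 from R3.
  [ 1  -1  1/4  2  -21/4  -43/4 ]
  [ 0   0    0  0      1      2 ]
  [ 0   0    0  0      0      1 ]
  [ 0   0    0  0     -2     -4 ]
Add 2 times R2 to R4.
  [ 1  -1  1/4  2  -21/4  -43/4 ]
  [ 0   0    0  0      1      2 ]
  [ 0   0    0  0      0      1 ]
  [ 0   0    0  0      0      0 ]
Subtract 2 times R3 from R2.
  [ 1  -1  1/4  2  -21/4  -43/4 ]
  [ 0   0    0  0      1      0 ]
  [ 0   0    0  0      0      1 ]
  [ 0   0    0  0      0      0 ]
Add 43/4 times R3 to R1.
  [ 1  -1  1/4  2  -21/4  0 ]
  [ 0   0    0  0      1  0 ]
  [ 0   0    0  0      0  1 ]
  [ 0   0    0  0      0  0 ]
Add 21/4 times R2 to R1.
  [ 1  -1  1/4  2  0  0 ]
  [ 0   0    0  0  1  0 ]
  [ 0   0    0  0  0  1 ]
  [ 0   0    0  0  0  0 ]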